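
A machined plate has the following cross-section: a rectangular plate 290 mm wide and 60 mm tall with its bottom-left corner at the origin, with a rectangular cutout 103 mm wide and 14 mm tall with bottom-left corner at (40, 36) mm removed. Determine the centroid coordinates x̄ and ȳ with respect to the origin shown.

plate: A = 290 × 60 = 17400.00, centroid at (145.00, 30.00).
hole: A = −(103 × 14) = -1442.00, centroid at (91.50, 43.00).
ΣA = 15958.00 mm², ΣAx̄ = 2391057.00 mm³, ΣAȳ = 459994.00 mm³.
x̄ = 2391057.00/15958.00 = 149.83 mm; ȳ = 459994.00/15958.00 = 28.83 mm.

x̄ = 149.83 mm, ȳ = 28.83 mm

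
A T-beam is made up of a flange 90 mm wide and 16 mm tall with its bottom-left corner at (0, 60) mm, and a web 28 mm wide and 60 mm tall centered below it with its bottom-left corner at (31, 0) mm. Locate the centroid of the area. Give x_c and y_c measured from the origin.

x_c = 45.00 mm, y_c = 47.54 mm

web: A = 28 × 60 = 1680.00, centroid at (45.00, 30.00).
flange: A = 90 × 16 = 1440.00, centroid at (45.00, 68.00).
ΣA = 3120.00 mm², ΣAx_c = 140400.00 mm³, ΣAy_c = 148320.00 mm³.
x_c = 140400.00/3120.00 = 45.00 mm; y_c = 148320.00/3120.00 = 47.54 mm.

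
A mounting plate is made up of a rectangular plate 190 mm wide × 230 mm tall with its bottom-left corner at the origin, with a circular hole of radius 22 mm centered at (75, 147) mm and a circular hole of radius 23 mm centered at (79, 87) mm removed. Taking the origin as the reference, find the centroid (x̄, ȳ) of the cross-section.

Part | A | x̄ᵢ | ȳᵢ | A·x̄ᵢ | A·ȳᵢ
plate | 43700.00 | 95.00 | 115.00 | 4151500.00 | 5025500.00
hole 1 | -1520.53 | 75.00 | 147.00 | -114039.81 | -223518.03
hole 2 | -1661.90 | 79.00 | 87.00 | -131290.30 | -144585.52
Σ | 40517.57 |  |  | 3906169.89 | 4657396.45
x̄ = 3906169.89 / 40517.57 = 96.41 mm
ȳ = 4657396.45 / 40517.57 = 114.95 mm

x̄ = 96.41 mm, ȳ = 114.95 mm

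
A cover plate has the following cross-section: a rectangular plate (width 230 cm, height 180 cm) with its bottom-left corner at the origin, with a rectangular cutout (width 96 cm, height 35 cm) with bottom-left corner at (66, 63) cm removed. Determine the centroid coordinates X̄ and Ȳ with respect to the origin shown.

plate: A = 230 × 180 = 41400.00, centroid at (115.00, 90.00).
hole: A = −(96 × 35) = -3360.00, centroid at (114.00, 80.50).
ΣA = 38040.00 cm²
ΣAX̄ = (41400.00)(115.00) + (-3360.00)(114.00) = 4377960.00 cm³
ΣAȲ = (41400.00)(90.00) + (-3360.00)(80.50) = 3455520.00 cm³
X̄ = 4377960.00 / 38040.00 = 115.09 cm
Ȳ = 3455520.00 / 38040.00 = 90.84 cm

X̄ = 115.09 cm, Ȳ = 90.84 cm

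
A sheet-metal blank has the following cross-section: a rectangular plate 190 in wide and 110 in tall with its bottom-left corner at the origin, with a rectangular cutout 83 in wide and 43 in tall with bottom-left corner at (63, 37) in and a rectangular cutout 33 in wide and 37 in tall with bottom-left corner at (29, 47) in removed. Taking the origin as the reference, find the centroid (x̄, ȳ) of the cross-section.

x̄ = 96.65 in, ȳ = 53.43 in

plate: A = 190 × 110 = 20900.00, centroid at (95.00, 55.00).
hole 1: A = −(83 × 43) = -3569.00, centroid at (104.50, 58.50).
hole 2: A = −(33 × 37) = -1221.00, centroid at (45.50, 65.50).
ΣA = 16110.00 in², ΣAx̄ = 1556984.00 in³, ΣAȳ = 860738.00 in³.
x̄ = 1556984.00/16110.00 = 96.65 in; ȳ = 860738.00/16110.00 = 53.43 in.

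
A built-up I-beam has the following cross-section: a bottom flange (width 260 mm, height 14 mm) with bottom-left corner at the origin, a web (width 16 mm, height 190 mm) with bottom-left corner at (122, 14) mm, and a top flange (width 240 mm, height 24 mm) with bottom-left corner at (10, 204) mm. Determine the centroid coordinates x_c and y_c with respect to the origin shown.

x_c = 130.00 mm, y_c = 128.70 mm

bottom flange: A = 260 × 14 = 3640.00, centroid at (130.00, 7.00).
web: A = 16 × 190 = 3040.00, centroid at (130.00, 109.00).
top flange: A = 240 × 24 = 5760.00, centroid at (130.00, 216.00).
ΣA = 12440.00 mm², ΣAx_c = 1617200.00 mm³, ΣAy_c = 1601000.00 mm³.
x_c = 1617200.00/12440.00 = 130.00 mm; y_c = 1601000.00/12440.00 = 128.70 mm.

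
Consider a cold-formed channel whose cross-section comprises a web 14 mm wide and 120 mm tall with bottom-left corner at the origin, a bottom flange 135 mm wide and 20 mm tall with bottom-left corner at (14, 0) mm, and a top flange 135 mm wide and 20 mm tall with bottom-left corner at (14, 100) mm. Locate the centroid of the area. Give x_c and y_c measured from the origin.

web: A = 14 × 120 = 1680.00, centroid at (7.00, 60.00).
bottom flange: A = 135 × 20 = 2700.00, centroid at (81.50, 10.00).
top flange: A = 135 × 20 = 2700.00, centroid at (81.50, 110.00).
ΣA = 7080.00 mm²
ΣAx_c = (1680.00)(7.00) + (2700.00)(81.50) + (2700.00)(81.50) = 451860.00 mm³
ΣAy_c = (1680.00)(60.00) + (2700.00)(10.00) + (2700.00)(110.00) = 424800.00 mm³
x_c = 451860.00 / 7080.00 = 63.82 mm
y_c = 424800.00 / 7080.00 = 60.00 mm

x_c = 63.82 mm, y_c = 60.00 mm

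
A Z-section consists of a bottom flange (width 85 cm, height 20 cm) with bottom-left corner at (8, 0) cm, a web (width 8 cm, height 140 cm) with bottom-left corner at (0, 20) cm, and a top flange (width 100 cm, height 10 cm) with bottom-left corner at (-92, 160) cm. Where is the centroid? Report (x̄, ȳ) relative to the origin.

x̄ = 12.65 cm, ȳ = 74.03 cm

bottom flange: A = 85 × 20 = 1700.00, centroid at (50.50, 10.00).
web: A = 8 × 140 = 1120.00, centroid at (4.00, 90.00).
top flange: A = 100 × 10 = 1000.00, centroid at (-42.00, 165.00).
ΣA = 3820.00 cm²
ΣAx̄ = (1700.00)(50.50) + (1120.00)(4.00) + (1000.00)(-42.00) = 48330.00 cm³
ΣAȳ = (1700.00)(10.00) + (1120.00)(90.00) + (1000.00)(165.00) = 282800.00 cm³
x̄ = 48330.00 / 3820.00 = 12.65 cm
ȳ = 282800.00 / 3820.00 = 74.03 cm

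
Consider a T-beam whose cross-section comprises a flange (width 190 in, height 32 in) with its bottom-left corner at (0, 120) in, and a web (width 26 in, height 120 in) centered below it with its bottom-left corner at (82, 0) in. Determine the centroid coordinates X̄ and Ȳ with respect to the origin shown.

Part | A | x̄ᵢ | ȳᵢ | A·x̄ᵢ | A·ȳᵢ
web | 3120.00 | 95.00 | 60.00 | 296400.00 | 187200.00
flange | 6080.00 | 95.00 | 136.00 | 577600.00 | 826880.00
Σ | 9200.00 |  |  | 874000.00 | 1014080.00
X̄ = 874000.00 / 9200.00 = 95.00 in
Ȳ = 1014080.00 / 9200.00 = 110.23 in

X̄ = 95.00 in, Ȳ = 110.23 in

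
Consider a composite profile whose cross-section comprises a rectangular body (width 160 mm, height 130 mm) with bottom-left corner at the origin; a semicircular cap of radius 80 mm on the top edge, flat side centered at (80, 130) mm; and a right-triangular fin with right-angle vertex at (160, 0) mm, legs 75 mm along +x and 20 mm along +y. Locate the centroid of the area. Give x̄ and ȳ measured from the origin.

x̄ = 82.49 mm, ȳ = 95.09 mm

rectangular body: A = 160 × 130 = 20800.00, centroid at (80.00, 65.00).
semicircular top: A = ½π·80² = 10053.10, centroid at (80.00, 163.95).
triangular fin: A = ½·75·20 = 750.00, centroid at (185.00, 6.67).
ΣA = 31603.10 mm², ΣAx̄ = 2606997.72 mm³, ΣAȳ = 3005235.88 mm³.
x̄ = 2606997.72/31603.10 = 82.49 mm; ȳ = 3005235.88/31603.10 = 95.09 mm.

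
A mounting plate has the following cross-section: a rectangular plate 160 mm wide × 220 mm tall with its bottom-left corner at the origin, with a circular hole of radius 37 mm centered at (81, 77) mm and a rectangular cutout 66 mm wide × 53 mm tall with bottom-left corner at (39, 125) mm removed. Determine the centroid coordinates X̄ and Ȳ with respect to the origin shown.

plate: A = 160 × 220 = 35200.00, centroid at (80.00, 110.00).
hole 1: A = −π·37² = -4300.84, centroid at (81.00, 77.00).
hole 2: A = −(66 × 53) = -3498.00, centroid at (72.00, 151.50).
ΣA = 27401.16 mm², ΣAX̄ = 2215775.93 mm³, ΣAȲ = 3010888.29 mm³.
X̄ = 2215775.93/27401.16 = 80.86 mm; Ȳ = 3010888.29/27401.16 = 109.88 mm.

X̄ = 80.86 mm, Ȳ = 109.88 mm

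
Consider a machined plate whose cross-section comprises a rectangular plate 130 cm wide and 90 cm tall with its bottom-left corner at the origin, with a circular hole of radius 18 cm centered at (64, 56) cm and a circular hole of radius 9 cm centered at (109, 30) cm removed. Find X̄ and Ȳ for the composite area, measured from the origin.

X̄ = 64.02 cm, Ȳ = 44.29 cm

plate: A = 130 × 90 = 11700.00, centroid at (65.00, 45.00).
hole 1: A = −π·18² = -1017.88, centroid at (64.00, 56.00).
hole 2: A = −π·9² = -254.47, centroid at (109.00, 30.00).
ΣA = 10427.65 cm²
ΣAX̄ = (11700.00)(65.00) + (-1017.88)(64.00) + (-254.47)(109.00) = 667618.81 cm³
ΣAȲ = (11700.00)(45.00) + (-1017.88)(56.00) + (-254.47)(30.00) = 461864.87 cm³
X̄ = 667618.81 / 10427.65 = 64.02 cm
Ȳ = 461864.87 / 10427.65 = 44.29 cm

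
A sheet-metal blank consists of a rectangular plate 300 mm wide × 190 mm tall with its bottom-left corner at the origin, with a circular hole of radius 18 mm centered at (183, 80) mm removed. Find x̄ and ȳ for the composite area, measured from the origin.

plate: A = 300 × 190 = 57000.00, centroid at (150.00, 95.00).
hole: A = −π·18² = -1017.88, centroid at (183.00, 80.00).
ΣA = 55982.12 mm²
ΣAx̄ = (57000.00)(150.00) + (-1017.88)(183.00) = 8363728.69 mm³
ΣAȳ = (57000.00)(95.00) + (-1017.88)(80.00) = 5333569.92 mm³
x̄ = 8363728.69 / 55982.12 = 149.40 mm
ȳ = 5333569.92 / 55982.12 = 95.27 mm

x̄ = 149.40 mm, ȳ = 95.27 mm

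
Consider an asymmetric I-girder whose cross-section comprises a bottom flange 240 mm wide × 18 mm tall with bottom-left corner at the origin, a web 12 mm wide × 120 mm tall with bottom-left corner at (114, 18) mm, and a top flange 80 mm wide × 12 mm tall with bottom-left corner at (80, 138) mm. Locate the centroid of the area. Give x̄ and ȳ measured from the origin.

x̄ = 120.00 mm, ȳ = 43.07 mm

Part | A | x̄ᵢ | ȳᵢ | A·x̄ᵢ | A·ȳᵢ
bottom flange | 4320.00 | 120.00 | 9.00 | 518400.00 | 38880.00
web | 1440.00 | 120.00 | 78.00 | 172800.00 | 112320.00
top flange | 960.00 | 120.00 | 144.00 | 115200.00 | 138240.00
Σ | 6720.00 |  |  | 806400.00 | 289440.00
x̄ = 806400.00 / 6720.00 = 120.00 mm
ȳ = 289440.00 / 6720.00 = 43.07 mm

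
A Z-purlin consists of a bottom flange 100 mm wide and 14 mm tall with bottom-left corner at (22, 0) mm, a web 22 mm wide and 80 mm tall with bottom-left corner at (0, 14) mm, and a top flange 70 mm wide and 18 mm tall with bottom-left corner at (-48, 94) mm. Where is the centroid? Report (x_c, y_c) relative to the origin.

Part | A | x̄ᵢ | ȳᵢ | A·x̄ᵢ | A·ȳᵢ
bottom flange | 1400.00 | 72.00 | 7.00 | 100800.00 | 9800.00
web | 1760.00 | 11.00 | 54.00 | 19360.00 | 95040.00
top flange | 1260.00 | -13.00 | 103.00 | -16380.00 | 129780.00
Σ | 4420.00 |  |  | 103780.00 | 234620.00
x_c = 103780.00 / 4420.00 = 23.48 mm
y_c = 234620.00 / 4420.00 = 53.08 mm

x_c = 23.48 mm, y_c = 53.08 mm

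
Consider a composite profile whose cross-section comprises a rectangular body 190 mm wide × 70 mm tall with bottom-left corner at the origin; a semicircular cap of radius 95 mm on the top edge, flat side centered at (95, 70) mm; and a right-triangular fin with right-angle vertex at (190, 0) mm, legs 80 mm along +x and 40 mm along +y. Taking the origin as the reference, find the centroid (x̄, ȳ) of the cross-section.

rectangular body: A = 190 × 70 = 13300.00, centroid at (95.00, 35.00).
semicircular top: A = ½π·95² = 14176.44, centroid at (95.00, 110.32).
triangular fin: A = ½·80·40 = 1600.00, centroid at (216.67, 13.33).
ΣA = 29076.44 mm², ΣAx̄ = 2956928.17 mm³, ΣAȳ = 2050767.25 mm³.
x̄ = 2956928.17/29076.44 = 101.69 mm; ȳ = 2050767.25/29076.44 = 70.53 mm.

x̄ = 101.69 mm, ȳ = 70.53 mm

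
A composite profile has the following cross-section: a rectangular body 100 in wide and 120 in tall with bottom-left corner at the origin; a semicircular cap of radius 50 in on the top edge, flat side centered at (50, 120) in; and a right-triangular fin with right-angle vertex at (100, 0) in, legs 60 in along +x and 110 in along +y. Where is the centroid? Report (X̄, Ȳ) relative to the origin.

rectangular body: A = 100 × 120 = 12000.00, centroid at (50.00, 60.00).
semicircular top: A = ½π·50² = 3926.99, centroid at (50.00, 141.22).
triangular fin: A = ½·60·110 = 3300.00, centroid at (120.00, 36.67).
ΣA = 19226.99 in²
ΣAX̄ = (12000.00)(50.00) + (3926.99)(50.00) + (3300.00)(120.00) = 1192349.54 in³
ΣAȲ = (12000.00)(60.00) + (3926.99)(141.22) + (3300.00)(36.67) = 1395572.23 in³
X̄ = 1192349.54 / 19226.99 = 62.01 in
Ȳ = 1395572.23 / 19226.99 = 72.58 in

X̄ = 62.01 in, Ȳ = 72.58 in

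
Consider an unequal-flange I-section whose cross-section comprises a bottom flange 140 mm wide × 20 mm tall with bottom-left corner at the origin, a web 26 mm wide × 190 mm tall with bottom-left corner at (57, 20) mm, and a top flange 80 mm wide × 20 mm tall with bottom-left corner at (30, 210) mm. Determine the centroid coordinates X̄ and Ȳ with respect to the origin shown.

X̄ = 70.00 mm, Ȳ = 101.51 mm

bottom flange: A = 140 × 20 = 2800.00, centroid at (70.00, 10.00).
web: A = 26 × 190 = 4940.00, centroid at (70.00, 115.00).
top flange: A = 80 × 20 = 1600.00, centroid at (70.00, 220.00).
ΣA = 9340.00 mm², ΣAX̄ = 653800.00 mm³, ΣAȲ = 948100.00 mm³.
X̄ = 653800.00/9340.00 = 70.00 mm; Ȳ = 948100.00/9340.00 = 101.51 mm.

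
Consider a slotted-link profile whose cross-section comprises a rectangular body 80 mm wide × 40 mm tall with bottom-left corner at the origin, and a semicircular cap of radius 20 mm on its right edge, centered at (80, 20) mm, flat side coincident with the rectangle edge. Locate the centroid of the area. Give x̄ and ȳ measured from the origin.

Part | A | x̄ᵢ | ȳᵢ | A·x̄ᵢ | A·ȳᵢ
rectangular body | 3200.00 | 40.00 | 20.00 | 128000.00 | 64000.00
semicircular end | 628.32 | 88.49 | 20.00 | 55598.82 | 12566.37
Σ | 3828.32 |  |  | 183598.82 | 76566.37
x̄ = 183598.82 / 3828.32 = 47.96 mm
ȳ = 76566.37 / 3828.32 = 20.00 mm

x̄ = 47.96 mm, ȳ = 20.00 mm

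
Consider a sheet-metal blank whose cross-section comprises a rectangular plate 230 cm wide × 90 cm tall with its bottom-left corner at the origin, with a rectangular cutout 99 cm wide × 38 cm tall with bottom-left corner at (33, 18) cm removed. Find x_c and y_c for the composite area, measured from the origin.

x_c = 122.22 cm, y_c = 46.78 cm

plate: A = 230 × 90 = 20700.00, centroid at (115.00, 45.00).
hole: A = −(99 × 38) = -3762.00, centroid at (82.50, 37.00).
ΣA = 16938.00 cm²
ΣAx_c = (20700.00)(115.00) + (-3762.00)(82.50) = 2070135.00 cm³
ΣAy_c = (20700.00)(45.00) + (-3762.00)(37.00) = 792306.00 cm³
x_c = 2070135.00 / 16938.00 = 122.22 cm
y_c = 792306.00 / 16938.00 = 46.78 cm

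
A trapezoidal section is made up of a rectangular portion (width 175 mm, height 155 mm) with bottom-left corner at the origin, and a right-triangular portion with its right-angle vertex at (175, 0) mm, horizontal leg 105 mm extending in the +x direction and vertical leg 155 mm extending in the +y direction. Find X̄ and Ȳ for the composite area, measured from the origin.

X̄ = 115.77 mm, Ȳ = 71.54 mm

rectangular portion: A = 175 × 155 = 27125.00, centroid at (87.50, 77.50).
triangular portion: A = ½·105·155 = 8137.50, centroid at (210.00, 51.67).
ΣA = 35262.50 mm²
ΣAX̄ = (27125.00)(87.50) + (8137.50)(210.00) = 4082312.50 mm³
ΣAȲ = (27125.00)(77.50) + (8137.50)(51.67) = 2522625.00 mm³
X̄ = 4082312.50 / 35262.50 = 115.77 mm
Ȳ = 2522625.00 / 35262.50 = 71.54 mm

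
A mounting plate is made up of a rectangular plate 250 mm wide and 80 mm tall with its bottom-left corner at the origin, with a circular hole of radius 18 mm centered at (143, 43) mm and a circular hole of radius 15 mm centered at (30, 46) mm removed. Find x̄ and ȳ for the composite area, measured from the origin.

plate: A = 250 × 80 = 20000.00, centroid at (125.00, 40.00).
hole 1: A = −π·18² = -1017.88, centroid at (143.00, 43.00).
hole 2: A = −π·15² = -706.86, centroid at (30.00, 46.00).
ΣA = 18275.27 mm²
ΣAx̄ = (20000.00)(125.00) + (-1017.88)(143.00) + (-706.86)(30.00) = 2333237.98 mm³
ΣAȳ = (20000.00)(40.00) + (-1017.88)(43.00) + (-706.86)(46.00) = 723715.85 mm³
x̄ = 2333237.98 / 18275.27 = 127.67 mm
ȳ = 723715.85 / 18275.27 = 39.60 mm

x̄ = 127.67 mm, ȳ = 39.60 mm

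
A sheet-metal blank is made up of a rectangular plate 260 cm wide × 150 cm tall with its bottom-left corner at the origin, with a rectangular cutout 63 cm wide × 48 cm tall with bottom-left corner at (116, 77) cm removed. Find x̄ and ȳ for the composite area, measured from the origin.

plate: A = 260 × 150 = 39000.00, centroid at (130.00, 75.00).
hole: A = −(63 × 48) = -3024.00, centroid at (147.50, 101.00).
ΣA = 35976.00 cm², ΣAx̄ = 4623960.00 cm³, ΣAȳ = 2619576.00 cm³.
x̄ = 4623960.00/35976.00 = 128.53 cm; ȳ = 2619576.00/35976.00 = 72.81 cm.

x̄ = 128.53 cm, ȳ = 72.81 cm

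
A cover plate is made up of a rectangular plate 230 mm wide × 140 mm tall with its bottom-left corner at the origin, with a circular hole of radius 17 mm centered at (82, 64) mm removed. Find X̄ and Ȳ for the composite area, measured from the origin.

Part | A | x̄ᵢ | ȳᵢ | A·x̄ᵢ | A·ȳᵢ
plate | 32200.00 | 115.00 | 70.00 | 3703000.00 | 2254000.00
hole | -907.92 | 82.00 | 64.00 | -74449.46 | -58106.90
Σ | 31292.08 |  |  | 3628550.54 | 2195893.10
X̄ = 3628550.54 / 31292.08 = 115.96 mm
Ȳ = 2195893.10 / 31292.08 = 70.17 mm

X̄ = 115.96 mm, Ȳ = 70.17 mm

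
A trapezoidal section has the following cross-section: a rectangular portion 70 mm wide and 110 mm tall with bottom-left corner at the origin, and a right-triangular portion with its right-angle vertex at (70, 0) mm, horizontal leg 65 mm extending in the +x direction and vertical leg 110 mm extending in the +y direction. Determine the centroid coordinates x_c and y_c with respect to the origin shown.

rectangular portion: A = 70 × 110 = 7700.00, centroid at (35.00, 55.00).
triangular portion: A = ½·65·110 = 3575.00, centroid at (91.67, 36.67).
ΣA = 11275.00 mm²
ΣAx_c = (7700.00)(35.00) + (3575.00)(91.67) = 597208.33 mm³
ΣAy_c = (7700.00)(55.00) + (3575.00)(36.67) = 554583.33 mm³
x_c = 597208.33 / 11275.00 = 52.97 mm
y_c = 554583.33 / 11275.00 = 49.19 mm

x_c = 52.97 mm, y_c = 49.19 mm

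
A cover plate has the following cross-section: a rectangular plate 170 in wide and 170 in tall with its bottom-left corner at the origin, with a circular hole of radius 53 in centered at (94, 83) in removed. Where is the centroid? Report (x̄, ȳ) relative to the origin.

plate: A = 170 × 170 = 28900.00, centroid at (85.00, 85.00).
hole: A = −π·53² = -8824.73, centroid at (94.00, 83.00).
ΣA = 20075.27 in²
ΣAx̄ = (28900.00)(85.00) + (-8824.73)(94.00) = 1626975.03 in³
ΣAȳ = (28900.00)(85.00) + (-8824.73)(83.00) = 1724047.10 in³
x̄ = 1626975.03 / 20075.27 = 81.04 in
ȳ = 1724047.10 / 20075.27 = 85.88 in

x̄ = 81.04 in, ȳ = 85.88 in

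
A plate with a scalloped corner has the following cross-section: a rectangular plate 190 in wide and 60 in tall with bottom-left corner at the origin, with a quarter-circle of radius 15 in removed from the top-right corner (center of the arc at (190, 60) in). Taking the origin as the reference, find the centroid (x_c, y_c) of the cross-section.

x_c = 93.60 in, y_c = 29.63 in

plate: A = 190 × 60 = 11400.00, centroid at (95.00, 30.00).
removed quarter-circle: A = −¼π·15² = -176.71, centroid at (183.63, 53.63).
ΣA = 11223.29 in²
ΣAx_c = (11400.00)(95.00) + (-176.71)(183.63) = 1050549.23 in³
ΣAy_c = (11400.00)(30.00) + (-176.71)(53.63) = 332522.12 in³
x_c = 1050549.23 / 11223.29 = 93.60 in
y_c = 332522.12 / 11223.29 = 29.63 in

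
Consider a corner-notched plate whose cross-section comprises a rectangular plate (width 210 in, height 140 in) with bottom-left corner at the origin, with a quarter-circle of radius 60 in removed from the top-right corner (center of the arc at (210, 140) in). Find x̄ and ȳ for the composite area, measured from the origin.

plate: A = 210 × 140 = 29400.00, centroid at (105.00, 70.00).
removed quarter-circle: A = −¼π·60² = -2827.43, centroid at (184.54, 114.54).
ΣA = 26572.57 in²
ΣAx̄ = (29400.00)(105.00) + (-2827.43)(184.54) = 2565238.99 in³
ΣAȳ = (29400.00)(70.00) + (-2827.43)(114.54) = 1734159.33 in³
x̄ = 2565238.99 / 26572.57 = 96.54 in
ȳ = 1734159.33 / 26572.57 = 65.26 in

x̄ = 96.54 in, ȳ = 65.26 in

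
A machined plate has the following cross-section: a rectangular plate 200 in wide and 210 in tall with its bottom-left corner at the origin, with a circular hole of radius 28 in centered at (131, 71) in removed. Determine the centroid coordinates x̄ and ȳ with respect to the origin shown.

x̄ = 98.07 in, ȳ = 107.12 in

Part | A | x̄ᵢ | ȳᵢ | A·x̄ᵢ | A·ȳᵢ
plate | 42000.00 | 100.00 | 105.00 | 4200000.00 | 4410000.00
hole | -2463.01 | 131.00 | 71.00 | -322654.13 | -174873.61
Σ | 39536.99 |  |  | 3877345.87 | 4235126.39
x̄ = 3877345.87 / 39536.99 = 98.07 in
ȳ = 4235126.39 / 39536.99 = 107.12 in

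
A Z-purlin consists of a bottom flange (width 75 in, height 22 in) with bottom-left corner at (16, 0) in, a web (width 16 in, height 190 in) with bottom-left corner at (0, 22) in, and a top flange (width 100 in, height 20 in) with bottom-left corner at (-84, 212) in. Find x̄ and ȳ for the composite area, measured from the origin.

bottom flange: A = 75 × 22 = 1650.00, centroid at (53.50, 11.00).
web: A = 16 × 190 = 3040.00, centroid at (8.00, 117.00).
top flange: A = 100 × 20 = 2000.00, centroid at (-34.00, 222.00).
ΣA = 6690.00 in², ΣAx̄ = 44595.00 in³, ΣAȳ = 817830.00 in³.
x̄ = 44595.00/6690.00 = 6.67 in; ȳ = 817830.00/6690.00 = 122.25 in.

x̄ = 6.67 in, ȳ = 122.25 in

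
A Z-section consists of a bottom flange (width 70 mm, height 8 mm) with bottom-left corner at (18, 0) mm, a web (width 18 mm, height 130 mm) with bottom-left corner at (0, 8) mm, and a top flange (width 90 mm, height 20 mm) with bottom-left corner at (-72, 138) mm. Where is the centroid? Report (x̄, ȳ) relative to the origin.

Part | A | x̄ᵢ | ȳᵢ | A·x̄ᵢ | A·ȳᵢ
bottom flange | 560.00 | 53.00 | 4.00 | 29680.00 | 2240.00
web | 2340.00 | 9.00 | 73.00 | 21060.00 | 170820.00
top flange | 1800.00 | -27.00 | 148.00 | -48600.00 | 266400.00
Σ | 4700.00 |  |  | 2140.00 | 439460.00
x̄ = 2140.00 / 4700.00 = 0.46 mm
ȳ = 439460.00 / 4700.00 = 93.50 mm

x̄ = 0.46 mm, ȳ = 93.50 mm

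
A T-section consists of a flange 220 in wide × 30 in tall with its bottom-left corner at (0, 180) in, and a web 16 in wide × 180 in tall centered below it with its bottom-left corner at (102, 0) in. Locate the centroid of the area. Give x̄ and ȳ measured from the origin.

Part | A | x̄ᵢ | ȳᵢ | A·x̄ᵢ | A·ȳᵢ
web | 2880.00 | 110.00 | 90.00 | 316800.00 | 259200.00
flange | 6600.00 | 110.00 | 195.00 | 726000.00 | 1287000.00
Σ | 9480.00 |  |  | 1042800.00 | 1546200.00
x̄ = 1042800.00 / 9480.00 = 110.00 in
ȳ = 1546200.00 / 9480.00 = 163.10 in

x̄ = 110.00 in, ȳ = 163.10 in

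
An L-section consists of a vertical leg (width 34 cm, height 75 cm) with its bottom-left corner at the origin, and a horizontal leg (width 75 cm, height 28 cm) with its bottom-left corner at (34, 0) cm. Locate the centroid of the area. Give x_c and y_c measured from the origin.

vertical leg: A = 34 × 75 = 2550.00, centroid at (17.00, 37.50).
horizontal leg: A = 75 × 28 = 2100.00, centroid at (71.50, 14.00).
ΣA = 4650.00 cm²
ΣAx_c = (2550.00)(17.00) + (2100.00)(71.50) = 193500.00 cm³
ΣAy_c = (2550.00)(37.50) + (2100.00)(14.00) = 125025.00 cm³
x_c = 193500.00 / 4650.00 = 41.61 cm
y_c = 125025.00 / 4650.00 = 26.89 cm

x_c = 41.61 cm, y_c = 26.89 cm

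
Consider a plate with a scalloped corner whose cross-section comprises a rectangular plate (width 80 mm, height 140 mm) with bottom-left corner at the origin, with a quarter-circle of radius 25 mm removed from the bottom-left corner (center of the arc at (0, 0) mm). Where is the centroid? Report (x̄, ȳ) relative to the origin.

plate: A = 80 × 140 = 11200.00, centroid at (40.00, 70.00).
removed quarter-circle: A = −¼π·25² = -490.87, centroid at (10.61, 10.61).
ΣA = 10709.13 mm²
ΣAx̄ = (11200.00)(40.00) + (-490.87)(10.61) = 442791.67 mm³
ΣAȳ = (11200.00)(70.00) + (-490.87)(10.61) = 778791.67 mm³
x̄ = 442791.67 / 10709.13 = 41.35 mm
ȳ = 778791.67 / 10709.13 = 72.72 mm

x̄ = 41.35 mm, ȳ = 72.72 mm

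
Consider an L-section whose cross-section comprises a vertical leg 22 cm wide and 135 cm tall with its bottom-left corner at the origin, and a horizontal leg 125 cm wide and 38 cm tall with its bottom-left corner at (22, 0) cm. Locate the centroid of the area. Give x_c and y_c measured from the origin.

x_c = 56.22 cm, y_c = 37.66 cm

vertical leg: A = 22 × 135 = 2970.00, centroid at (11.00, 67.50).
horizontal leg: A = 125 × 38 = 4750.00, centroid at (84.50, 19.00).
ΣA = 7720.00 cm²
ΣAx_c = (2970.00)(11.00) + (4750.00)(84.50) = 434045.00 cm³
ΣAy_c = (2970.00)(67.50) + (4750.00)(19.00) = 290725.00 cm³
x_c = 434045.00 / 7720.00 = 56.22 cm
y_c = 290725.00 / 7720.00 = 37.66 cm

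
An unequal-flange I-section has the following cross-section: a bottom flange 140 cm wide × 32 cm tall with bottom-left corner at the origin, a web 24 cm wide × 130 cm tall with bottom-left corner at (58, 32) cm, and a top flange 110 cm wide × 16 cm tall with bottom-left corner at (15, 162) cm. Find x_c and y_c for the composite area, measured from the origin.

x_c = 70.00 cm, y_c = 71.96 cm

bottom flange: A = 140 × 32 = 4480.00, centroid at (70.00, 16.00).
web: A = 24 × 130 = 3120.00, centroid at (70.00, 97.00).
top flange: A = 110 × 16 = 1760.00, centroid at (70.00, 170.00).
ΣA = 9360.00 cm²
ΣAx_c = (4480.00)(70.00) + (3120.00)(70.00) + (1760.00)(70.00) = 655200.00 cm³
ΣAy_c = (4480.00)(16.00) + (3120.00)(97.00) + (1760.00)(170.00) = 673520.00 cm³
x_c = 655200.00 / 9360.00 = 70.00 cm
y_c = 673520.00 / 9360.00 = 71.96 cm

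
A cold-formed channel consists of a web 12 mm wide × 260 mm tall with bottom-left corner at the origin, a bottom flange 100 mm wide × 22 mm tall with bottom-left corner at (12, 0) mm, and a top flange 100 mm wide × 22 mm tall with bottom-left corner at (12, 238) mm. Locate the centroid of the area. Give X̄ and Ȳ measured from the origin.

web: A = 12 × 260 = 3120.00, centroid at (6.00, 130.00).
bottom flange: A = 100 × 22 = 2200.00, centroid at (62.00, 11.00).
top flange: A = 100 × 22 = 2200.00, centroid at (62.00, 249.00).
ΣA = 7520.00 mm²
ΣAX̄ = (3120.00)(6.00) + (2200.00)(62.00) + (2200.00)(62.00) = 291520.00 mm³
ΣAȲ = (3120.00)(130.00) + (2200.00)(11.00) + (2200.00)(249.00) = 977600.00 mm³
X̄ = 291520.00 / 7520.00 = 38.77 mm
Ȳ = 977600.00 / 7520.00 = 130.00 mm

X̄ = 38.77 mm, Ȳ = 130.00 mm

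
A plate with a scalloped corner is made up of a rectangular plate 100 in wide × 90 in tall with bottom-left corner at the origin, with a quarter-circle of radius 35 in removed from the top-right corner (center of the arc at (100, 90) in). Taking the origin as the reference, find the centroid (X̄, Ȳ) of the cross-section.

X̄ = 45.79 in, Ȳ = 41.39 in

plate: A = 100 × 90 = 9000.00, centroid at (50.00, 45.00).
removed quarter-circle: A = −¼π·35² = -962.11, centroid at (85.15, 75.15).
ΣA = 8037.89 in², ΣAX̄ = 368080.39 in³, ΣAȲ = 332701.52 in³.
X̄ = 368080.39/8037.89 = 45.79 in; Ȳ = 332701.52/8037.89 = 41.39 in.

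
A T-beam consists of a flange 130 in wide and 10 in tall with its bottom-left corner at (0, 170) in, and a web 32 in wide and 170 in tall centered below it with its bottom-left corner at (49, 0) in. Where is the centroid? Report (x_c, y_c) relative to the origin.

Part | A | x̄ᵢ | ȳᵢ | A·x̄ᵢ | A·ȳᵢ
web | 5440.00 | 65.00 | 85.00 | 353600.00 | 462400.00
flange | 1300.00 | 65.00 | 175.00 | 84500.00 | 227500.00
Σ | 6740.00 |  |  | 438100.00 | 689900.00
x_c = 438100.00 / 6740.00 = 65.00 in
y_c = 689900.00 / 6740.00 = 102.36 in

x_c = 65.00 in, y_c = 102.36 in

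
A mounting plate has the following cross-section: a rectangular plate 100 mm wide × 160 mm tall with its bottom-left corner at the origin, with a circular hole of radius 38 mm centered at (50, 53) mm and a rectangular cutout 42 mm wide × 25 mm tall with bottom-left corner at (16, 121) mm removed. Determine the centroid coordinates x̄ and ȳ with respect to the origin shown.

x̄ = 51.31 mm, ȳ = 86.37 mm

plate: A = 100 × 160 = 16000.00, centroid at (50.00, 80.00).
hole 1: A = −π·38² = -4536.46, centroid at (50.00, 53.00).
hole 2: A = −(42 × 25) = -1050.00, centroid at (37.00, 133.50).
ΣA = 10413.54 mm², ΣAx̄ = 534327.01 mm³, ΣAȳ = 899392.63 mm³.
x̄ = 534327.01/10413.54 = 51.31 mm; ȳ = 899392.63/10413.54 = 86.37 mm.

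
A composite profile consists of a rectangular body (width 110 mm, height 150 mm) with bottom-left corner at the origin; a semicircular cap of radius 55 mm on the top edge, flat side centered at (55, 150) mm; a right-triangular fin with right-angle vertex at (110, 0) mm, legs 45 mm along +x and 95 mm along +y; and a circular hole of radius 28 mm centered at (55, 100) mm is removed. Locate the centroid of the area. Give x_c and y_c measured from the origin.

rectangular body: A = 110 × 150 = 16500.00, centroid at (55.00, 75.00).
semicircular top: A = ½π·55² = 4751.66, centroid at (55.00, 173.34).
triangular fin: A = ½·45·95 = 2137.50, centroid at (125.00, 31.67).
hole: A = −π·28² = -2463.01, centroid at (55.00, 100.00).
ΣA = 20926.15 mm², ΣAx_c = 1300563.26 mm³, ΣAy_c = 1882552.14 mm³.
x_c = 1300563.26/20926.15 = 62.15 mm; y_c = 1882552.14/20926.15 = 89.96 mm.

x_c = 62.15 mm, y_c = 89.96 mm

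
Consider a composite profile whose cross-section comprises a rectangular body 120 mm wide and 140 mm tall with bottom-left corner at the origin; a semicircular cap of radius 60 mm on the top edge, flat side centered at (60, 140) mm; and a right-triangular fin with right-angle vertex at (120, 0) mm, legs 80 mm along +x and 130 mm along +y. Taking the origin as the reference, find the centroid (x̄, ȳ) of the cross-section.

x̄ = 76.30 mm, ȳ = 84.51 mm

rectangular body: A = 120 × 140 = 16800.00, centroid at (60.00, 70.00).
semicircular top: A = ½π·60² = 5654.87, centroid at (60.00, 165.46).
triangular fin: A = ½·80·130 = 5200.00, centroid at (146.67, 43.33).
ΣA = 27654.87 mm², ΣAx̄ = 2109958.67 mm³, ΣAȳ = 2337014.68 mm³.
x̄ = 2109958.67/27654.87 = 76.30 mm; ȳ = 2337014.68/27654.87 = 84.51 mm.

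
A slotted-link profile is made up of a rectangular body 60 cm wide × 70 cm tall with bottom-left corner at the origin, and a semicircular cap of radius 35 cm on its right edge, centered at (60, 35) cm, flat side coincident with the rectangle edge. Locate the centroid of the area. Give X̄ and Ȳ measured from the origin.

X̄ = 44.09 cm, Ȳ = 35.00 cm

rectangular body: A = 60 × 70 = 4200.00, centroid at (30.00, 35.00).
semicircular end: A = ½π·35² = 1924.23, centroid at (74.85, 35.00).
ΣA = 6124.23 cm²
ΣAX̄ = (4200.00)(30.00) + (1924.23)(74.85) = 270036.86 cm³
ΣAȲ = (4200.00)(35.00) + (1924.23)(35.00) = 214347.89 cm³
X̄ = 270036.86 / 6124.23 = 44.09 cm
Ȳ = 214347.89 / 6124.23 = 35.00 cm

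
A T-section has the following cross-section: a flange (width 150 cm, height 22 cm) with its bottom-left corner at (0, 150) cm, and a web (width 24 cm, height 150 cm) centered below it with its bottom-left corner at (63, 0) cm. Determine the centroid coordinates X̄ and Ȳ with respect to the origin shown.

web: A = 24 × 150 = 3600.00, centroid at (75.00, 75.00).
flange: A = 150 × 22 = 3300.00, centroid at (75.00, 161.00).
ΣA = 6900.00 cm², ΣAX̄ = 517500.00 cm³, ΣAȲ = 801300.00 cm³.
X̄ = 517500.00/6900.00 = 75.00 cm; Ȳ = 801300.00/6900.00 = 116.13 cm.

X̄ = 75.00 cm, Ȳ = 116.13 cm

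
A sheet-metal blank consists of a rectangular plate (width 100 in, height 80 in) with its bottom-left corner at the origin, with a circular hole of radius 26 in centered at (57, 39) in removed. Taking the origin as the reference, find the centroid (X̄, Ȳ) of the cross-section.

Part | A | x̄ᵢ | ȳᵢ | A·x̄ᵢ | A·ȳᵢ
plate | 8000.00 | 50.00 | 40.00 | 400000.00 | 320000.00
hole | -2123.72 | 57.00 | 39.00 | -121051.85 | -82824.95
Σ | 5876.28 |  |  | 278948.15 | 237175.05
X̄ = 278948.15 / 5876.28 = 47.47 in
Ȳ = 237175.05 / 5876.28 = 40.36 in

X̄ = 47.47 in, Ȳ = 40.36 in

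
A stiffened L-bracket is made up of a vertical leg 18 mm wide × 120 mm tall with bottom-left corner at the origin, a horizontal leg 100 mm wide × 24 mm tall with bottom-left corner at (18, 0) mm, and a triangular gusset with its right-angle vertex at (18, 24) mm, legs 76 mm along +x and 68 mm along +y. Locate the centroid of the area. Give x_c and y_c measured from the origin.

x_c = 41.24 mm, y_c = 39.05 mm

vertical leg: A = 18 × 120 = 2160.00, centroid at (9.00, 60.00).
horizontal leg: A = 100 × 24 = 2400.00, centroid at (68.00, 12.00).
gusset: A = ½·76·68 = 2584.00, centroid at (43.33, 46.67).
ΣA = 7144.00 mm²
ΣAx_c = (2160.00)(9.00) + (2400.00)(68.00) + (2584.00)(43.33) = 294613.33 mm³
ΣAy_c = (2160.00)(60.00) + (2400.00)(12.00) + (2584.00)(46.67) = 278986.67 mm³
x_c = 294613.33 / 7144.00 = 41.24 mm
y_c = 278986.67 / 7144.00 = 39.05 mm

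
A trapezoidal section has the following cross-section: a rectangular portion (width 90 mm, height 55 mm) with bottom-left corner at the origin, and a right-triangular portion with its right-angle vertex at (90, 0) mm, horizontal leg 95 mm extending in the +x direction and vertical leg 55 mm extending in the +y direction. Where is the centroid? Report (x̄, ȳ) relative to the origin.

x̄ = 71.48 mm, ȳ = 24.33 mm

rectangular portion: A = 90 × 55 = 4950.00, centroid at (45.00, 27.50).
triangular portion: A = ½·95·55 = 2612.50, centroid at (121.67, 18.33).
ΣA = 7562.50 mm²
ΣAx̄ = (4950.00)(45.00) + (2612.50)(121.67) = 540604.17 mm³
ΣAȳ = (4950.00)(27.50) + (2612.50)(18.33) = 184020.83 mm³
x̄ = 540604.17 / 7562.50 = 71.48 mm
ȳ = 184020.83 / 7562.50 = 24.33 mm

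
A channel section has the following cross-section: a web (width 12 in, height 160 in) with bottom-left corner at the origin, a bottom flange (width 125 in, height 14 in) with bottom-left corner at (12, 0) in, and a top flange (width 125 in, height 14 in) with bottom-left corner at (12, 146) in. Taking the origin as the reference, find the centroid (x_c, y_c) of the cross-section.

x_c = 50.23 in, y_c = 80.00 in

Part | A | x̄ᵢ | ȳᵢ | A·x̄ᵢ | A·ȳᵢ
web | 1920.00 | 6.00 | 80.00 | 11520.00 | 153600.00
bottom flange | 1750.00 | 74.50 | 7.00 | 130375.00 | 12250.00
top flange | 1750.00 | 74.50 | 153.00 | 130375.00 | 267750.00
Σ | 5420.00 |  |  | 272270.00 | 433600.00
x_c = 272270.00 / 5420.00 = 50.23 in
y_c = 433600.00 / 5420.00 = 80.00 in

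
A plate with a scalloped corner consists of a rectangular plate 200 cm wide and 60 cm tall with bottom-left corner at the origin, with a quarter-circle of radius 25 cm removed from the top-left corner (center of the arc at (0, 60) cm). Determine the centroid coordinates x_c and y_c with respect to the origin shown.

plate: A = 200 × 60 = 12000.00, centroid at (100.00, 30.00).
removed quarter-circle: A = −¼π·25² = -490.87, centroid at (10.61, 49.39).
ΣA = 11509.13 cm²
ΣAx_c = (12000.00)(100.00) + (-490.87)(10.61) = 1194791.67 cm³
ΣAy_c = (12000.00)(30.00) + (-490.87)(49.39) = 335755.90 cm³
x_c = 1194791.67 / 11509.13 = 103.81 cm
y_c = 335755.90 / 11509.13 = 29.17 cm

x_c = 103.81 cm, y_c = 29.17 cm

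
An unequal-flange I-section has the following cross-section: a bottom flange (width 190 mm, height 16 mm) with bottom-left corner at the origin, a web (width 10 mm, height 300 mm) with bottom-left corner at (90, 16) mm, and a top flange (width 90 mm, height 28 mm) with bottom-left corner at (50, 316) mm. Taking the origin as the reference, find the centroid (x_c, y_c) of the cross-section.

x_c = 95.00 mm, y_c = 158.17 mm

bottom flange: A = 190 × 16 = 3040.00, centroid at (95.00, 8.00).
web: A = 10 × 300 = 3000.00, centroid at (95.00, 166.00).
top flange: A = 90 × 28 = 2520.00, centroid at (95.00, 330.00).
ΣA = 8560.00 mm²
ΣAx_c = (3040.00)(95.00) + (3000.00)(95.00) + (2520.00)(95.00) = 813200.00 mm³
ΣAy_c = (3040.00)(8.00) + (3000.00)(166.00) + (2520.00)(330.00) = 1353920.00 mm³
x_c = 813200.00 / 8560.00 = 95.00 mm
y_c = 1353920.00 / 8560.00 = 158.17 mm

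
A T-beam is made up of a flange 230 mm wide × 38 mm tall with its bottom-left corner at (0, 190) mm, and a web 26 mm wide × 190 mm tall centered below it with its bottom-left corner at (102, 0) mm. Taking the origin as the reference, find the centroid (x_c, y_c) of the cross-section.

web: A = 26 × 190 = 4940.00, centroid at (115.00, 95.00).
flange: A = 230 × 38 = 8740.00, centroid at (115.00, 209.00).
ΣA = 13680.00 mm², ΣAx_c = 1573200.00 mm³, ΣAy_c = 2295960.00 mm³.
x_c = 1573200.00/13680.00 = 115.00 mm; y_c = 2295960.00/13680.00 = 167.83 mm.

x_c = 115.00 mm, y_c = 167.83 mm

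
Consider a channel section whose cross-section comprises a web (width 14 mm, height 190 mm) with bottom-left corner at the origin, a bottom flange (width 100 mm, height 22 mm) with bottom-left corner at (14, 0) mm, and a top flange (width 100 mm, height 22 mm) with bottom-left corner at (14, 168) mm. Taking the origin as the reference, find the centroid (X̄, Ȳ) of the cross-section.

web: A = 14 × 190 = 2660.00, centroid at (7.00, 95.00).
bottom flange: A = 100 × 22 = 2200.00, centroid at (64.00, 11.00).
top flange: A = 100 × 22 = 2200.00, centroid at (64.00, 179.00).
ΣA = 7060.00 mm²
ΣAX̄ = (2660.00)(7.00) + (2200.00)(64.00) + (2200.00)(64.00) = 300220.00 mm³
ΣAȲ = (2660.00)(95.00) + (2200.00)(11.00) + (2200.00)(179.00) = 670700.00 mm³
X̄ = 300220.00 / 7060.00 = 42.52 mm
Ȳ = 670700.00 / 7060.00 = 95.00 mm

X̄ = 42.52 mm, Ȳ = 95.00 mm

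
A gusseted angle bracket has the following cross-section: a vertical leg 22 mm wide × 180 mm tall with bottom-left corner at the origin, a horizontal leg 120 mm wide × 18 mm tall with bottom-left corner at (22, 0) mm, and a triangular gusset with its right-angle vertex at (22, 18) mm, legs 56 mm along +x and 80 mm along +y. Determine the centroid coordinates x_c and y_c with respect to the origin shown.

x_c = 37.29 mm, y_c = 56.93 mm

vertical leg: A = 22 × 180 = 3960.00, centroid at (11.00, 90.00).
horizontal leg: A = 120 × 18 = 2160.00, centroid at (82.00, 9.00).
gusset: A = ½·56·80 = 2240.00, centroid at (40.67, 44.67).
ΣA = 8360.00 mm²
ΣAx_c = (3960.00)(11.00) + (2160.00)(82.00) + (2240.00)(40.67) = 311773.33 mm³
ΣAy_c = (3960.00)(90.00) + (2160.00)(9.00) + (2240.00)(44.67) = 475893.33 mm³
x_c = 311773.33 / 8360.00 = 37.29 mm
y_c = 475893.33 / 8360.00 = 56.93 mm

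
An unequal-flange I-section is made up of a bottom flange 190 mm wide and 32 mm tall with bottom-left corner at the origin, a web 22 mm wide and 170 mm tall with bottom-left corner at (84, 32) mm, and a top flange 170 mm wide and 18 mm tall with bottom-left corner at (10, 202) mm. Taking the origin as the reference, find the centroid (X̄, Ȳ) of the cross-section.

X̄ = 95.00 mm, Ȳ = 91.66 mm

bottom flange: A = 190 × 32 = 6080.00, centroid at (95.00, 16.00).
web: A = 22 × 170 = 3740.00, centroid at (95.00, 117.00).
top flange: A = 170 × 18 = 3060.00, centroid at (95.00, 211.00).
ΣA = 12880.00 mm²
ΣAX̄ = (6080.00)(95.00) + (3740.00)(95.00) + (3060.00)(95.00) = 1223600.00 mm³
ΣAȲ = (6080.00)(16.00) + (3740.00)(117.00) + (3060.00)(211.00) = 1180520.00 mm³
X̄ = 1223600.00 / 12880.00 = 95.00 mm
Ȳ = 1180520.00 / 12880.00 = 91.66 mm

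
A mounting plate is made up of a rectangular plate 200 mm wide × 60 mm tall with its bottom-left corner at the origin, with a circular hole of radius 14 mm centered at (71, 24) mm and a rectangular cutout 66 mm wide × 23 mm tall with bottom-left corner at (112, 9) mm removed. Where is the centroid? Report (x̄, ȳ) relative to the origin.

plate: A = 200 × 60 = 12000.00, centroid at (100.00, 30.00).
hole 1: A = −π·14² = -615.75, centroid at (71.00, 24.00).
hole 2: A = −(66 × 23) = -1518.00, centroid at (145.00, 20.50).
ΣA = 9866.25 mm², ΣAx̄ = 936171.60 mm³, ΣAȳ = 314102.95 mm³.
x̄ = 936171.60/9866.25 = 94.89 mm; ȳ = 314102.95/9866.25 = 31.84 mm.

x̄ = 94.89 mm, ȳ = 31.84 mm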